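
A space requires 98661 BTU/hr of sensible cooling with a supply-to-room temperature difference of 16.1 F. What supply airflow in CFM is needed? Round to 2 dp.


CFM = 98661 / (1.08 * 16.1) = 5674.09

5674.09 CFM


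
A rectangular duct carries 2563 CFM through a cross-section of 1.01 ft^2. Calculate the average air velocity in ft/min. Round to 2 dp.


V = 2563 / 1.01 = 2537.62 ft/min

2537.62 ft/min


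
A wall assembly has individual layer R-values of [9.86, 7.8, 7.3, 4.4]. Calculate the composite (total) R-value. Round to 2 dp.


R_total = 9.86 + 7.8 + 7.3 + 4.4 = 29.36

29.36


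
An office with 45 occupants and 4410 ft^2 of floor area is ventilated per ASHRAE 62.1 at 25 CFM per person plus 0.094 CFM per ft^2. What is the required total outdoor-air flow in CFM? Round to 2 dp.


Total = 45*25 + 4410*0.094 = 1539.54 CFM

1539.54 CFM


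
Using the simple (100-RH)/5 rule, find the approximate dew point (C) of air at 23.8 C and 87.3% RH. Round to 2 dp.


Td = 23.8 - (100-87.3)/5 = 21.26 C

21.26 C


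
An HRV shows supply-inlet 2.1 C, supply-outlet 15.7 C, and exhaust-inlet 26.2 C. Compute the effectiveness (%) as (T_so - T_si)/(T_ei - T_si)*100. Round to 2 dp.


eff = (15.7-2.1)/(26.2-2.1)*100 = 56.43 %

56.43 %


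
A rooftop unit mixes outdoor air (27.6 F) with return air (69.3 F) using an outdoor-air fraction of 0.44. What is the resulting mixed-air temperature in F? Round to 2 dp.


T_mix = 0.44*27.6 + 0.56*69.3 = 50.95 F

50.95 F


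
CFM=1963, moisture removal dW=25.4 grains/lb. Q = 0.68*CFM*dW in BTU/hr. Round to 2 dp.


Q = 0.68 * 1963 * 25.4 = 33904.94 BTU/hr

33904.94 BTU/hr


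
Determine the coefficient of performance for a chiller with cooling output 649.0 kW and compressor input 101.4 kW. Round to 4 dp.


COP = 649.0 / 101.4 = 6.4004

6.4004


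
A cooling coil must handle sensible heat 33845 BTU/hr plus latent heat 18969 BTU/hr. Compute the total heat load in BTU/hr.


Qt = 33845 + 18969 = 52814 BTU/hr

52814 BTU/hr


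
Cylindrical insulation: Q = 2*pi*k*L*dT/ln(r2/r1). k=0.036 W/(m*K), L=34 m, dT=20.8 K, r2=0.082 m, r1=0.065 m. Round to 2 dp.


Q = 2*pi*0.036*34*20.8/ln(0.082/0.065) = 688.52 W

688.52 W


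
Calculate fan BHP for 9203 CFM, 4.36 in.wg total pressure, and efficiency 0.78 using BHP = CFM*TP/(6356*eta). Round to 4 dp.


BHP = 9203 * 4.36 / (6356 * 0.78) = 8.0935 hp

8.0935 hp


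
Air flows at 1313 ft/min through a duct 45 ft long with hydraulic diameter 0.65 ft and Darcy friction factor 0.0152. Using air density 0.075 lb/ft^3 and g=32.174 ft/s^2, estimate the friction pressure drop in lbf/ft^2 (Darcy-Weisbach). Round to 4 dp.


v_fps = 1313/60 = 21.8833 ft/s
dp = 0.0152*(45/0.65)*0.075*21.8833^2/(2*32.174) = 0.5873 lbf/ft^2

0.5873 lbf/ft^2


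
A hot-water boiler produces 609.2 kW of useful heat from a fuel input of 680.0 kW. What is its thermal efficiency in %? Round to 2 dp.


eta = (609.2/680.0)*100 = 89.59 %

89.59 %


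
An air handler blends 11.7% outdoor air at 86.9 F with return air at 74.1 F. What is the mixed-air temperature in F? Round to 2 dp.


T_mix = 74.1 + (11.7/100)*(86.9-74.1) = 75.60 F

75.60 F


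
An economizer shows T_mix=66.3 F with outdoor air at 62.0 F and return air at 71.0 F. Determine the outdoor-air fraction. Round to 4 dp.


frac = (66.3 - 71.0) / (62.0 - 71.0) = 0.5222

0.5222


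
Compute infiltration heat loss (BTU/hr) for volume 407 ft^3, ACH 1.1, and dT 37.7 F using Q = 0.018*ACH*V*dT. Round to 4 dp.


Q = 0.018 * 1.1 * 407 * 37.7 = 303.8092 BTU/hr

303.8092 BTU/hr


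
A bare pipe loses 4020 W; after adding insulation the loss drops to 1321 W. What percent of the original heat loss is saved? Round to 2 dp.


Savings = ((4020-1321)/4020)*100 = 67.14 %

67.14 %


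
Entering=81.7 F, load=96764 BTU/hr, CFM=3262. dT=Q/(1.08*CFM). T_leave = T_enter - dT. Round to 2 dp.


dT = 96764/(1.08*3262) = 27.4667
T_leave = 81.7 - 27.4667 = 54.23 F

54.23 F


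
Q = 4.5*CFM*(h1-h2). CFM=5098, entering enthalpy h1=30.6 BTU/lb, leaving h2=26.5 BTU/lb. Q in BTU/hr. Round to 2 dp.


Q = 4.5 * 5098 * (30.6 - 26.5) = 94058.10 BTU/hr

94058.10 BTU/hr


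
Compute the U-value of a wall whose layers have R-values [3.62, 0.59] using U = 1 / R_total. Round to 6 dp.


R_total = 3.62 + 0.59 = 4.21
U = 1/4.21 = 0.237530

0.237530


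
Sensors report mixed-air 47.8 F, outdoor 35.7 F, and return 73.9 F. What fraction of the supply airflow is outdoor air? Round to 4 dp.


frac = (47.8 - 73.9) / (35.7 - 73.9) = 0.6832

0.6832


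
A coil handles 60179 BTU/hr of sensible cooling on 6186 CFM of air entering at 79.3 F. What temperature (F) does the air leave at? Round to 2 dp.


dT = 60179/(1.08*6186) = 9.0076
T_leave = 79.3 - 9.0076 = 70.29 F

70.29 F


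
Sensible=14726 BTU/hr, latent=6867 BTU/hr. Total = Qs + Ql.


Qt = 14726 + 6867 = 21593 BTU/hr

21593 BTU/hr


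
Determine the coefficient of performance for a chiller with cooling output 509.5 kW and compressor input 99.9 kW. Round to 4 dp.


COP = 509.5 / 99.9 = 5.1001

5.1001


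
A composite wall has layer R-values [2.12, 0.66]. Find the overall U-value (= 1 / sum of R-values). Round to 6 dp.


R_total = 2.12 + 0.66 = 2.78
U = 1/2.78 = 0.359712

0.359712


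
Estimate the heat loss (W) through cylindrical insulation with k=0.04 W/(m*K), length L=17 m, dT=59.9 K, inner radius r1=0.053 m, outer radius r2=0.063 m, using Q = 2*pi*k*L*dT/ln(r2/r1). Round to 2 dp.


Q = 2*pi*0.04*17*59.9/ln(0.063/0.053) = 1480.69 W

1480.69 W


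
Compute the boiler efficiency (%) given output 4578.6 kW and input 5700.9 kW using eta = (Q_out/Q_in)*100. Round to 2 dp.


eta = (4578.6/5700.9)*100 = 80.31 %

80.31 %


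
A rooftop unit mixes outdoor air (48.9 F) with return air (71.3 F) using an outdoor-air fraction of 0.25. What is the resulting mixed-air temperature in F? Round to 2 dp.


T_mix = 0.25*48.9 + 0.75*71.3 = 65.70 F

65.70 F


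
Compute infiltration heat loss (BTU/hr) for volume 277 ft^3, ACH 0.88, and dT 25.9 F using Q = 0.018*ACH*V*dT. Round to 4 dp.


Q = 0.018 * 0.88 * 277 * 25.9 = 113.6409 BTU/hr

113.6409 BTU/hr


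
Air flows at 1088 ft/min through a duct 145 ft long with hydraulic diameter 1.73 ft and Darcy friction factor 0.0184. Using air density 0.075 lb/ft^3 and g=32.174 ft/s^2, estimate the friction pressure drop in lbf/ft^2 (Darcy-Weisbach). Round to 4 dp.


v_fps = 1088/60 = 18.1333 ft/s
dp = 0.0184*(145/1.73)*0.075*18.1333^2/(2*32.174) = 0.5910 lbf/ft^2

0.5910 lbf/ft^2


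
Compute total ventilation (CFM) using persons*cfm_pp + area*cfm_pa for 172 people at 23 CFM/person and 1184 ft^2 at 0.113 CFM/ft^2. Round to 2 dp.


Total = 172*23 + 1184*0.113 = 4089.79 CFM

4089.79 CFM


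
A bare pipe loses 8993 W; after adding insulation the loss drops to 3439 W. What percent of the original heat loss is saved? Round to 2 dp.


Savings = ((8993-3439)/8993)*100 = 61.76 %

61.76 %


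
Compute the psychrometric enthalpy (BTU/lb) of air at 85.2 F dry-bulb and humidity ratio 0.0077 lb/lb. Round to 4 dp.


h = 0.24*85.2 + 0.0077*(1061+0.444*85.2) = 28.9090 BTU/lb

28.9090 BTU/lb


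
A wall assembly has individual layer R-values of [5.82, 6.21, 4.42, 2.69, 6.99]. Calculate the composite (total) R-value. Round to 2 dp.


R_total = 5.82 + 6.21 + 4.42 + 2.69 + 6.99 = 26.13

26.13


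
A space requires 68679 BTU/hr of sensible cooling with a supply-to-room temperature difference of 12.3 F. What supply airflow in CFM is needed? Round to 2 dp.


CFM = 68679 / (1.08 * 12.3) = 5170.05

5170.05 CFM


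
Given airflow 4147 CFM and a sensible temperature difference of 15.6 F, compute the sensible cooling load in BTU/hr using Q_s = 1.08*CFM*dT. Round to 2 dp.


Q = 1.08 * 4147 * 15.6 = 69868.66 BTU/hr

69868.66 BTU/hr


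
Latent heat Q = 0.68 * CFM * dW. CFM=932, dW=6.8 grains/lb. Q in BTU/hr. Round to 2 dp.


Q = 0.68 * 932 * 6.8 = 4309.57 BTU/hr

4309.57 BTU/hr


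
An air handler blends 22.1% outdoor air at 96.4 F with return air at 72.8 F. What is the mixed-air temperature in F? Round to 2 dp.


T_mix = 72.8 + (22.1/100)*(96.4-72.8) = 78.02 F

78.02 F


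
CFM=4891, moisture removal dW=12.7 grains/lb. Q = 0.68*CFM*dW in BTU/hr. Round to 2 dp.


Q = 0.68 * 4891 * 12.7 = 42238.68 BTU/hr

42238.68 BTU/hr


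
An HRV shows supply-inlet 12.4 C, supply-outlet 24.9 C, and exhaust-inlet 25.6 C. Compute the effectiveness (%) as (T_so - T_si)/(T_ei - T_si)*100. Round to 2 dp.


eff = (24.9-12.4)/(25.6-12.4)*100 = 94.70 %

94.70 %


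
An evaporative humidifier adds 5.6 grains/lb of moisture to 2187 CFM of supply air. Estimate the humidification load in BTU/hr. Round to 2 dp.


Q = 0.68 * 2187 * 5.6 = 8328.10 BTU/hr

8328.10 BTU/hr


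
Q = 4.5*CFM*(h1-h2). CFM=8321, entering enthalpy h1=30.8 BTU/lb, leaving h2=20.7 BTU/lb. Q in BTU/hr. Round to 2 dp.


Q = 4.5 * 8321 * (30.8 - 20.7) = 378189.45 BTU/hr

378189.45 BTU/hr


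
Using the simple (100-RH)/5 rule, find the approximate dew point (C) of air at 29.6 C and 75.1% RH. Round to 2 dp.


Td = 29.6 - (100-75.1)/5 = 24.62 C

24.62 C


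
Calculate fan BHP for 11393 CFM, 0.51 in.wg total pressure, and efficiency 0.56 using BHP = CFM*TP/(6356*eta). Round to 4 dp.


BHP = 11393 * 0.51 / (6356 * 0.56) = 1.6324 hp

1.6324 hp


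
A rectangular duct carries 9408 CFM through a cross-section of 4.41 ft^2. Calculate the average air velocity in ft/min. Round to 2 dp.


V = 9408 / 4.41 = 2133.33 ft/min

2133.33 ft/min


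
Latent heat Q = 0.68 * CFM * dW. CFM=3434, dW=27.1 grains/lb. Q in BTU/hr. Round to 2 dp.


Q = 0.68 * 3434 * 27.1 = 63281.75 BTU/hr

63281.75 BTU/hr


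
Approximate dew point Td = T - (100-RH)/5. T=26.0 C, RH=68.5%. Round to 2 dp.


Td = 26.0 - (100-68.5)/5 = 19.70 C

19.70 C


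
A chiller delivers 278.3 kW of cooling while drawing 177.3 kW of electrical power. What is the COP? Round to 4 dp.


COP = 278.3 / 177.3 = 1.5697

1.5697


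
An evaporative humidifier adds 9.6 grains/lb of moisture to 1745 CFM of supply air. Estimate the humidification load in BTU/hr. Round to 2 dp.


Q = 0.68 * 1745 * 9.6 = 11391.36 BTU/hr

11391.36 BTU/hr


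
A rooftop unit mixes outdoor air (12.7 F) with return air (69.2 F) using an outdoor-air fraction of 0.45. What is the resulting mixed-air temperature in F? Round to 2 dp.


T_mix = 0.45*12.7 + 0.55*69.2 = 43.78 F

43.78 F


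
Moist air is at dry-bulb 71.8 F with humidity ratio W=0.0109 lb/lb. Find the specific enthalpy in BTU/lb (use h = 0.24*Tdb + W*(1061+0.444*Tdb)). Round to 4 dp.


h = 0.24*71.8 + 0.0109*(1061+0.444*71.8) = 29.1444 BTU/lb

29.1444 BTU/lb


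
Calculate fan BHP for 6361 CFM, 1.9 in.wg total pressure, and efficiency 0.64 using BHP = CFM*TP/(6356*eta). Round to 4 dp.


BHP = 6361 * 1.9 / (6356 * 0.64) = 2.9711 hp

2.9711 hp


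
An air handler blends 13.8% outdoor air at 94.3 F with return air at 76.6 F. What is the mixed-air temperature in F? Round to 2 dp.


T_mix = 76.6 + (13.8/100)*(94.3-76.6) = 79.04 F

79.04 F


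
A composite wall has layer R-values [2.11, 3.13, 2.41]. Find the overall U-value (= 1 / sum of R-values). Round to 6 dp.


R_total = 2.11 + 3.13 + 2.41 = 7.65
U = 1/7.65 = 0.130719

0.130719


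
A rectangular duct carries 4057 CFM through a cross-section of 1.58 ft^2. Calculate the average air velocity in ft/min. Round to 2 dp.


V = 4057 / 1.58 = 2567.72 ft/min

2567.72 ft/min


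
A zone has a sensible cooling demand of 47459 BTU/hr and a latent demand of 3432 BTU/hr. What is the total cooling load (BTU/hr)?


Qt = 47459 + 3432 = 50891 BTU/hr

50891 BTU/hr


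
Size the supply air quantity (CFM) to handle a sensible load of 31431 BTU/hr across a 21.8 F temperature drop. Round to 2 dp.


CFM = 31431 / (1.08 * 21.8) = 1334.99

1334.99 CFM


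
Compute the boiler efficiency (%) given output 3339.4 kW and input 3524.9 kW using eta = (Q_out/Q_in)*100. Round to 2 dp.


eta = (3339.4/3524.9)*100 = 94.74 %

94.74 %


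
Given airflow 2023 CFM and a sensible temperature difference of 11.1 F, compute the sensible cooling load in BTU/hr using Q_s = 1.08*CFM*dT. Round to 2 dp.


Q = 1.08 * 2023 * 11.1 = 24251.72 BTU/hr

24251.72 BTU/hr


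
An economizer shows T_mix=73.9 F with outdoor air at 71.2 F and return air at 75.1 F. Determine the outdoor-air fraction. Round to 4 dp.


frac = (73.9 - 75.1) / (71.2 - 75.1) = 0.3077

0.3077


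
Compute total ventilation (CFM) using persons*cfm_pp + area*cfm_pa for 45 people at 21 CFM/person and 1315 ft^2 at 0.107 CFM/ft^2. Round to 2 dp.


Total = 45*21 + 1315*0.107 = 1085.71 CFM

1085.71 CFM


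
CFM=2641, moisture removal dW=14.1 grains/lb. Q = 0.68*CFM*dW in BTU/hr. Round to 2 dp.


Q = 0.68 * 2641 * 14.1 = 25321.91 BTU/hr

25321.91 BTU/hr


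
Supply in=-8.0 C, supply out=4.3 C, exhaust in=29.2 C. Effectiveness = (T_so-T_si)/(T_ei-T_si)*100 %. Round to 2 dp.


eff = (4.3-(-8.0))/(29.2-(-8.0))*100 = 33.06 %

33.06 %


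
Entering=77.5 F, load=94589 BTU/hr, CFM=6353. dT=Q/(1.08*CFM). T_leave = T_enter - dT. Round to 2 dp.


dT = 94589/(1.08*6353) = 13.7860
T_leave = 77.5 - 13.7860 = 63.71 F

63.71 F


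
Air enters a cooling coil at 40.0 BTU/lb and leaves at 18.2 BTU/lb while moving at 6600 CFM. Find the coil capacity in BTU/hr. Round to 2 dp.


Q = 4.5 * 6600 * (40.0 - 18.2) = 647460.00 BTU/hr

647460.00 BTU/hr


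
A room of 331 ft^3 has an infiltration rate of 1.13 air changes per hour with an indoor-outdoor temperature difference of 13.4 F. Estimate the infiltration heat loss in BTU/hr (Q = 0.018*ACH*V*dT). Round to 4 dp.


Q = 0.018 * 1.13 * 331 * 13.4 = 90.2160 BTU/hr

90.2160 BTU/hr


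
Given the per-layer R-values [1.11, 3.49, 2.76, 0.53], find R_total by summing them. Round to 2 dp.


R_total = 1.11 + 3.49 + 2.76 + 0.53 = 7.89

7.89


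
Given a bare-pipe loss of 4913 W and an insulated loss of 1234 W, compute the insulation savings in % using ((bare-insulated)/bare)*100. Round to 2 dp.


Savings = ((4913-1234)/4913)*100 = 74.88 %

74.88 %


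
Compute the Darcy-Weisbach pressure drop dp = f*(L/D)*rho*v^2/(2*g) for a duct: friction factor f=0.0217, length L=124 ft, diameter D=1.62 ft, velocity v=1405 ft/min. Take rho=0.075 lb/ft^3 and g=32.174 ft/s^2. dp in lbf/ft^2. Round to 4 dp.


v_fps = 1405/60 = 23.4167 ft/s
dp = 0.0217*(124/1.62)*0.075*23.4167^2/(2*32.174) = 1.0616 lbf/ft^2

1.0616 lbf/ft^2


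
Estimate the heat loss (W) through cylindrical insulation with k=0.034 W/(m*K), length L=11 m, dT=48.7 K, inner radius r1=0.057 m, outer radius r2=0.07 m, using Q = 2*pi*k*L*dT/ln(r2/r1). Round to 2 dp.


Q = 2*pi*0.034*11*48.7/ln(0.07/0.057) = 557.04 W

557.04 W


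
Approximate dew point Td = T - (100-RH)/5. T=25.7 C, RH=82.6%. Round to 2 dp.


Td = 25.7 - (100-82.6)/5 = 22.22 C

22.22 C


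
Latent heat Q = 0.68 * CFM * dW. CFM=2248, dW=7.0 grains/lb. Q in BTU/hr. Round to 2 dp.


Q = 0.68 * 2248 * 7.0 = 10700.48 BTU/hr

10700.48 BTU/hr


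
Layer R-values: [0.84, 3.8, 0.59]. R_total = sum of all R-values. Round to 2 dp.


R_total = 0.84 + 3.8 + 0.59 = 5.23

5.23


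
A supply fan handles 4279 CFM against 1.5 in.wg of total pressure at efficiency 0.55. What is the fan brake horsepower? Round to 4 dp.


BHP = 4279 * 1.5 / (6356 * 0.55) = 1.8361 hp

1.8361 hp


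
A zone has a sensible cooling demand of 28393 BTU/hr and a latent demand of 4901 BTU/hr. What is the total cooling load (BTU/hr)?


Qt = 28393 + 4901 = 33294 BTU/hr

33294 BTU/hr


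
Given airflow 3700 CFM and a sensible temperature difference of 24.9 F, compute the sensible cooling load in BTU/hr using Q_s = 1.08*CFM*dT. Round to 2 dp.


Q = 1.08 * 3700 * 24.9 = 99500.40 BTU/hr

99500.40 BTU/hr


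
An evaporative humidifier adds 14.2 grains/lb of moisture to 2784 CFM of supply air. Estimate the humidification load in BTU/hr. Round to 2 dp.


Q = 0.68 * 2784 * 14.2 = 26882.30 BTU/hr

26882.30 BTU/hr


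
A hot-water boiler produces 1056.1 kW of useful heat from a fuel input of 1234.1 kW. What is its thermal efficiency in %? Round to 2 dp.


eta = (1056.1/1234.1)*100 = 85.58 %

85.58 %


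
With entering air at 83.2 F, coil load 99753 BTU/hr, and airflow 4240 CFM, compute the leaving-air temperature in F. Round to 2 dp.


dT = 99753/(1.08*4240) = 21.7839
T_leave = 83.2 - 21.7839 = 61.42 F

61.42 F


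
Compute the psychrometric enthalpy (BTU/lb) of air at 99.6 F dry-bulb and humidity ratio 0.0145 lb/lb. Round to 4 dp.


h = 0.24*99.6 + 0.0145*(1061+0.444*99.6) = 39.9297 BTU/lb

39.9297 BTU/lb


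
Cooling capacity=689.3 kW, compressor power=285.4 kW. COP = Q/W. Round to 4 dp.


COP = 689.3 / 285.4 = 2.4152

2.4152


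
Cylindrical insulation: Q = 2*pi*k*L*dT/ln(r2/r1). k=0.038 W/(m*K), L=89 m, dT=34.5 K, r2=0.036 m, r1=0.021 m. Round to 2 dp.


Q = 2*pi*0.038*89*34.5/ln(0.036/0.021) = 1360.15 W

1360.15 W


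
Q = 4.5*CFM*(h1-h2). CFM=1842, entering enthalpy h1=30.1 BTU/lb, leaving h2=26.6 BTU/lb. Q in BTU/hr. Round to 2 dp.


Q = 4.5 * 1842 * (30.1 - 26.6) = 29011.50 BTU/hr

29011.50 BTU/hr


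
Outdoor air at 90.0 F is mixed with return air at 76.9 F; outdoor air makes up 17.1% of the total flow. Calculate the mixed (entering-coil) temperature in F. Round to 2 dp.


T_mix = 76.9 + (17.1/100)*(90.0-76.9) = 79.14 F

79.14 F


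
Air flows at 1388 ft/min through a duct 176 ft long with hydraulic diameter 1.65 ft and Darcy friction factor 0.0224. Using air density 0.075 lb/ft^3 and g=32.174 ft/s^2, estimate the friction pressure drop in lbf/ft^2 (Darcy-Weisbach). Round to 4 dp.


v_fps = 1388/60 = 23.1333 ft/s
dp = 0.0224*(176/1.65)*0.075*23.1333^2/(2*32.174) = 1.4903 lbf/ft^2

1.4903 lbf/ft^2


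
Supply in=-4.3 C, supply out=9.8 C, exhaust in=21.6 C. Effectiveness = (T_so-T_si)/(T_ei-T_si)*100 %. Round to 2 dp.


eff = (9.8-(-4.3))/(21.6-(-4.3))*100 = 54.44 %

54.44 %


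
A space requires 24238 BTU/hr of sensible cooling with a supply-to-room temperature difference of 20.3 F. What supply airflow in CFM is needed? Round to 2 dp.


CFM = 24238 / (1.08 * 20.3) = 1105.55

1105.55 CFM


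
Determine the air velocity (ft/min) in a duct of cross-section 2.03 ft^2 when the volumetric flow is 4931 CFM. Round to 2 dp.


V = 4931 / 2.03 = 2429.06 ft/min

2429.06 ft/min


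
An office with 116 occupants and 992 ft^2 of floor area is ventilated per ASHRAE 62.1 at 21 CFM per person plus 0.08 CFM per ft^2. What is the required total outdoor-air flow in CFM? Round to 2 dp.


Total = 116*21 + 992*0.08 = 2515.36 CFM

2515.36 CFM


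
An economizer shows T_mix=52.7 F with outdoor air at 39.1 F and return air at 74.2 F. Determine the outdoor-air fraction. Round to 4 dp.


frac = (52.7 - 74.2) / (39.1 - 74.2) = 0.6125

0.6125


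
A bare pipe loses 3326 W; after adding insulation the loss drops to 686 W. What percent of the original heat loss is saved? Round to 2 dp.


Savings = ((3326-686)/3326)*100 = 79.37 %

79.37 %


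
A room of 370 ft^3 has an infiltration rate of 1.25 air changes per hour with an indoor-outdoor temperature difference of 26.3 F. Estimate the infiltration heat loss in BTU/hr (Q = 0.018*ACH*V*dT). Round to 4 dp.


Q = 0.018 * 1.25 * 370 * 26.3 = 218.9475 BTU/hr

218.9475 BTU/hr


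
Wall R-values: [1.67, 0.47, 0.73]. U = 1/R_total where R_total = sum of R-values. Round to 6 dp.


R_total = 1.67 + 0.47 + 0.73 = 2.87
U = 1/2.87 = 0.348432

0.348432


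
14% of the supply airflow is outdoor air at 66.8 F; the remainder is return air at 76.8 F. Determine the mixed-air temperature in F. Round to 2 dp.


T_mix = 0.14*66.8 + 0.86*76.8 = 75.40 F

75.40 F


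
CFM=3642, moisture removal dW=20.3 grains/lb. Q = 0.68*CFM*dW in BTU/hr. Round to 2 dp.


Q = 0.68 * 3642 * 20.3 = 50274.17 BTU/hr

50274.17 BTU/hr


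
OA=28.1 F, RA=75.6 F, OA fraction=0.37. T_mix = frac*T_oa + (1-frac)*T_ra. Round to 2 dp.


T_mix = 0.37*28.1 + 0.63*75.6 = 58.03 F

58.03 F


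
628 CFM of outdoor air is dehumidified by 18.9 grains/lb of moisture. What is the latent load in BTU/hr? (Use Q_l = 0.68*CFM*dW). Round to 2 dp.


Q = 0.68 * 628 * 18.9 = 8071.06 BTU/hr

8071.06 BTU/hr


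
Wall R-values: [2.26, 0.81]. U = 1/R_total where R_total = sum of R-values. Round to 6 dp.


R_total = 2.26 + 0.81 = 3.07
U = 1/3.07 = 0.325733

0.325733


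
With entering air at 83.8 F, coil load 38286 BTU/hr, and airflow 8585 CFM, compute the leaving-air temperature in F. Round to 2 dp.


dT = 38286/(1.08*8585) = 4.1293
T_leave = 83.8 - 4.1293 = 79.67 F

79.67 F


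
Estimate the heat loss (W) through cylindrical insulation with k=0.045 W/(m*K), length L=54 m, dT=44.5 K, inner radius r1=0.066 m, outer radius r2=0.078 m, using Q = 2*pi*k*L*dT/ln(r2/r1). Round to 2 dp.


Q = 2*pi*0.045*54*44.5/ln(0.078/0.066) = 4067.14 W

4067.14 W


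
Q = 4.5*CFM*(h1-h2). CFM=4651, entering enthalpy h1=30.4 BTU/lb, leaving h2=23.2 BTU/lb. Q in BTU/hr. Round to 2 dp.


Q = 4.5 * 4651 * (30.4 - 23.2) = 150692.40 BTU/hr

150692.40 BTU/hr


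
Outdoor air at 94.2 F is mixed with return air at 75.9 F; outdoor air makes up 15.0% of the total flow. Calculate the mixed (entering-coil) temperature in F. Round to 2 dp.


T_mix = 75.9 + (15.0/100)*(94.2-75.9) = 78.65 F

78.65 F


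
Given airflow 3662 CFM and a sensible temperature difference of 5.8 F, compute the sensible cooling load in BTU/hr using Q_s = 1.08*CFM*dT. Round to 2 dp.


Q = 1.08 * 3662 * 5.8 = 22938.77 BTU/hr

22938.77 BTU/hr


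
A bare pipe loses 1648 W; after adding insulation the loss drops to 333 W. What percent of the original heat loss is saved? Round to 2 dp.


Savings = ((1648-333)/1648)*100 = 79.79 %

79.79 %


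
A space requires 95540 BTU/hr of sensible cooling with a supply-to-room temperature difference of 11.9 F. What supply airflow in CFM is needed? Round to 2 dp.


CFM = 95540 / (1.08 * 11.9) = 7433.86

7433.86 CFM


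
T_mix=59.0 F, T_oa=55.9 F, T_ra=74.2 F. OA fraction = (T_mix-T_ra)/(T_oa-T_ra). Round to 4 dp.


frac = (59.0 - 74.2) / (55.9 - 74.2) = 0.8306

0.8306


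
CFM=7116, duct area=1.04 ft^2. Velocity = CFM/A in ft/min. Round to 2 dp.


V = 7116 / 1.04 = 6842.31 ft/min

6842.31 ft/min


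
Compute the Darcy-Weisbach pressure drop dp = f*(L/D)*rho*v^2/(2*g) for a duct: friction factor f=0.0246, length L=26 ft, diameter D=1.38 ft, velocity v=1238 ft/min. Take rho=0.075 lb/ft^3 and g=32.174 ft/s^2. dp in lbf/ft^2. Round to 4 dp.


v_fps = 1238/60 = 20.6333 ft/s
dp = 0.0246*(26/1.38)*0.075*20.6333^2/(2*32.174) = 0.2300 lbf/ft^2

0.2300 lbf/ft^2


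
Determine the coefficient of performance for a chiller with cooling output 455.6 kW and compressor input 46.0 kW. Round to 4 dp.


COP = 455.6 / 46.0 = 9.9043

9.9043


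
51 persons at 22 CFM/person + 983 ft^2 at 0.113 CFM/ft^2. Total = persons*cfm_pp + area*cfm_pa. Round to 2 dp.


Total = 51*22 + 983*0.113 = 1233.08 CFM

1233.08 CFM


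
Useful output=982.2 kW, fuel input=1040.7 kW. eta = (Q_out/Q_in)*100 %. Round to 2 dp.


eta = (982.2/1040.7)*100 = 94.38 %

94.38 %


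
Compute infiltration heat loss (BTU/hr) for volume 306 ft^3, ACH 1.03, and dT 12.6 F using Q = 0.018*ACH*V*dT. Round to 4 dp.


Q = 0.018 * 1.03 * 306 * 12.6 = 71.4828 BTU/hr

71.4828 BTU/hr


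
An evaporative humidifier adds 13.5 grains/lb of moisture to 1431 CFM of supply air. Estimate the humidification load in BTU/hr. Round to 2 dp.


Q = 0.68 * 1431 * 13.5 = 13136.58 BTU/hr

13136.58 BTU/hr


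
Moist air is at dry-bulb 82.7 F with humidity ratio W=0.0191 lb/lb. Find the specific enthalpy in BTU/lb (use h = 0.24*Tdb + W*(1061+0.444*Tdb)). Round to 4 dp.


h = 0.24*82.7 + 0.0191*(1061+0.444*82.7) = 40.8144 BTU/lb

40.8144 BTU/lb


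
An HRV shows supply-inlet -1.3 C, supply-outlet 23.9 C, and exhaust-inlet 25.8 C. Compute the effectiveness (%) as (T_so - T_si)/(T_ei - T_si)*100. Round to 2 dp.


eff = (23.9-(-1.3))/(25.8-(-1.3))*100 = 92.99 %

92.99 %


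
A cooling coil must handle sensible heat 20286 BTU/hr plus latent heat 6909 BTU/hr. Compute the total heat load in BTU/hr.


Qt = 20286 + 6909 = 27195 BTU/hr

27195 BTU/hr


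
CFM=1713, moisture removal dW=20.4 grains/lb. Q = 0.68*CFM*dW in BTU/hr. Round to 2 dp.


Q = 0.68 * 1713 * 20.4 = 23762.74 BTU/hr

23762.74 BTU/hr


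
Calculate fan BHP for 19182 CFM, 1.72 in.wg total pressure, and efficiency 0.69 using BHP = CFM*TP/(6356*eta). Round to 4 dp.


BHP = 19182 * 1.72 / (6356 * 0.69) = 7.5230 hp

7.5230 hp


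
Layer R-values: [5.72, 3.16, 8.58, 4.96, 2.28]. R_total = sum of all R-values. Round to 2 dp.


R_total = 5.72 + 3.16 + 8.58 + 4.96 + 2.28 = 24.70

24.70


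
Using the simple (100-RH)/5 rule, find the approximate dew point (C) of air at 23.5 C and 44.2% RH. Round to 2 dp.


Td = 23.5 - (100-44.2)/5 = 12.34 C

12.34 C


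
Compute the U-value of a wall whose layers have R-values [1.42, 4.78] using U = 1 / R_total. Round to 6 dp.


R_total = 1.42 + 4.78 = 6.20
U = 1/6.20 = 0.161290

0.161290


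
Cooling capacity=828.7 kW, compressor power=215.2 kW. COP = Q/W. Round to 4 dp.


COP = 828.7 / 215.2 = 3.8508

3.8508


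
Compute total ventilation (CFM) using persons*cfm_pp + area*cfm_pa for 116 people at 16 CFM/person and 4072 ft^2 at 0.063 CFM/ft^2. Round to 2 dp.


Total = 116*16 + 4072*0.063 = 2112.54 CFM

2112.54 CFM


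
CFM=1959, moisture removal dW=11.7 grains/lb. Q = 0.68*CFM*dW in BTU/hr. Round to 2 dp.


Q = 0.68 * 1959 * 11.7 = 15585.80 BTU/hr

15585.80 BTU/hr


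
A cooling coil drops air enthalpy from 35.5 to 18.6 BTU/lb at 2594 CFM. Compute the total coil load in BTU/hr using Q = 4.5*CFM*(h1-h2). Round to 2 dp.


Q = 4.5 * 2594 * (35.5 - 18.6) = 197273.70 BTU/hr

197273.70 BTU/hr


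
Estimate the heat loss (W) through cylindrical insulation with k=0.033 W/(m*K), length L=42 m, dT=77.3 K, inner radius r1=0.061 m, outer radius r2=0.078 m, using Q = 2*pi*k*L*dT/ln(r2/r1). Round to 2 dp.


Q = 2*pi*0.033*42*77.3/ln(0.078/0.061) = 2738.29 W

2738.29 W


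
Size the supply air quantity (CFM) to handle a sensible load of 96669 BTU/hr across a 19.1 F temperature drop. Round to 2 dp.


CFM = 96669 / (1.08 * 19.1) = 4686.30

4686.30 CFM


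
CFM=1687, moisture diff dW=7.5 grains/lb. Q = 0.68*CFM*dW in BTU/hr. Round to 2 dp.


Q = 0.68 * 1687 * 7.5 = 8603.70 BTU/hr

8603.70 BTU/hr


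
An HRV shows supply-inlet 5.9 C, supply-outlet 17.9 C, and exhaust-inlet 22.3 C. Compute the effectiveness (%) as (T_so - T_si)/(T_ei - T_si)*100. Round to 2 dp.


eff = (17.9-5.9)/(22.3-5.9)*100 = 73.17 %

73.17 %


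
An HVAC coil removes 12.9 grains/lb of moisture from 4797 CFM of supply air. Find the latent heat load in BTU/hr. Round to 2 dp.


Q = 0.68 * 4797 * 12.9 = 42079.28 BTU/hr

42079.28 BTU/hr


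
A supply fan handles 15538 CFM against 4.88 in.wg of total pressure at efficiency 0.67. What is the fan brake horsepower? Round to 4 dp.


BHP = 15538 * 4.88 / (6356 * 0.67) = 17.8056 hp

17.8056 hp


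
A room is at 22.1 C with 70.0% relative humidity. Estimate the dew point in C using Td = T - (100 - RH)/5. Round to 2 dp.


Td = 22.1 - (100-70.0)/5 = 16.10 C

16.10 C


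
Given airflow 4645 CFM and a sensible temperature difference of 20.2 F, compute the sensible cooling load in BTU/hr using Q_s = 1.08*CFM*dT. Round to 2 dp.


Q = 1.08 * 4645 * 20.2 = 101335.32 BTU/hr

101335.32 BTU/hr


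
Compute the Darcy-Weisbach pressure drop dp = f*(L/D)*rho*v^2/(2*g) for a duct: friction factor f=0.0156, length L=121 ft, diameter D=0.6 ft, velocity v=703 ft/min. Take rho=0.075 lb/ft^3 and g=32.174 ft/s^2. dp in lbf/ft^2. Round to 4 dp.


v_fps = 703/60 = 11.7167 ft/s
dp = 0.0156*(121/0.6)*0.075*11.7167^2/(2*32.174) = 0.5034 lbf/ft^2

0.5034 lbf/ft^2


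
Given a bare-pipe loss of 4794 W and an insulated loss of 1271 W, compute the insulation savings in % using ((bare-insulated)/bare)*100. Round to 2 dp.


Savings = ((4794-1271)/4794)*100 = 73.49 %

73.49 %


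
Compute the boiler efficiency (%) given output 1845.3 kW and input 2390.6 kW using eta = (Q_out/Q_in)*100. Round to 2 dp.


eta = (1845.3/2390.6)*100 = 77.19 %

77.19 %


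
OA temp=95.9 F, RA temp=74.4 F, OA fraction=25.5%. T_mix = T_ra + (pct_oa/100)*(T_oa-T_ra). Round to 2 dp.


T_mix = 74.4 + (25.5/100)*(95.9-74.4) = 79.88 F

79.88 F


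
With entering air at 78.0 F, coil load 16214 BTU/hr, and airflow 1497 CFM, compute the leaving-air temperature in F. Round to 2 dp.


dT = 16214/(1.08*1497) = 10.0287
T_leave = 78.0 - 10.0287 = 67.97 F

67.97 F


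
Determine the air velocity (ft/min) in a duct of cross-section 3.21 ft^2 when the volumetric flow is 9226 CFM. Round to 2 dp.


V = 9226 / 3.21 = 2874.14 ft/min

2874.14 ft/min


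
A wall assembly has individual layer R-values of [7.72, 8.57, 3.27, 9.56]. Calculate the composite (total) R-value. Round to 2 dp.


R_total = 7.72 + 8.57 + 3.27 + 9.56 = 29.12

29.12


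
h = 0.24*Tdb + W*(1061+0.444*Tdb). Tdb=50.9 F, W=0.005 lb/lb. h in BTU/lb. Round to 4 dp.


h = 0.24*50.9 + 0.005*(1061+0.444*50.9) = 17.6340 BTU/lb

17.6340 BTU/lb


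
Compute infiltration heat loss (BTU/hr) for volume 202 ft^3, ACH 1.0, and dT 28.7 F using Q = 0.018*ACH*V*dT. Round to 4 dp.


Q = 0.018 * 1.0 * 202 * 28.7 = 104.3532 BTU/hr

104.3532 BTU/hr


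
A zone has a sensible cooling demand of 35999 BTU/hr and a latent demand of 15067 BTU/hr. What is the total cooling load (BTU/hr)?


Qt = 35999 + 15067 = 51066 BTU/hr

51066 BTU/hr


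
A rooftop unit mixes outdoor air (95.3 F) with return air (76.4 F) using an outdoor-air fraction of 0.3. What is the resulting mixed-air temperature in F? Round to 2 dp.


T_mix = 0.3*95.3 + 0.7*76.4 = 82.07 F

82.07 F


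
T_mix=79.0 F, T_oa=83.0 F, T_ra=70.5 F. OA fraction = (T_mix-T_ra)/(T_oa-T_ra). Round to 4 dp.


frac = (79.0 - 70.5) / (83.0 - 70.5) = 0.6800

0.6800


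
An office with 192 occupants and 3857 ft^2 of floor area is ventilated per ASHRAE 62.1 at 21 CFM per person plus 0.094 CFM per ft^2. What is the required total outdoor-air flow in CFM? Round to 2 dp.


Total = 192*21 + 3857*0.094 = 4394.56 CFM

4394.56 CFM


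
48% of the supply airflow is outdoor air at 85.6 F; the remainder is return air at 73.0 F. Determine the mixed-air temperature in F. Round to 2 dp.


T_mix = 0.48*85.6 + 0.52*73.0 = 79.05 F

79.05 F


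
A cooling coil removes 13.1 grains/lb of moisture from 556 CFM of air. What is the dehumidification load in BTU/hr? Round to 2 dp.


Q = 0.68 * 556 * 13.1 = 4952.85 BTU/hr

4952.85 BTU/hr


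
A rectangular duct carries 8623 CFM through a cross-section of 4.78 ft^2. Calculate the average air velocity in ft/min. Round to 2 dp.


V = 8623 / 4.78 = 1803.97 ft/min

1803.97 ft/min


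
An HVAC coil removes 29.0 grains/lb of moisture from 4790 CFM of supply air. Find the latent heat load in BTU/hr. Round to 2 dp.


Q = 0.68 * 4790 * 29.0 = 94458.80 BTU/hr

94458.80 BTU/hr


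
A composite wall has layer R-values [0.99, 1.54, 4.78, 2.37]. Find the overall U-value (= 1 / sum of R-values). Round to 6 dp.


R_total = 0.99 + 1.54 + 4.78 + 2.37 = 9.68
U = 1/9.68 = 0.103306

0.103306


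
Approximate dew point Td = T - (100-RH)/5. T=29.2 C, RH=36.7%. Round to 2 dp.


Td = 29.2 - (100-36.7)/5 = 16.54 C

16.54 C


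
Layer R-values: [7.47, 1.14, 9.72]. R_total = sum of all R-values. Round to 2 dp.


R_total = 7.47 + 1.14 + 9.72 = 18.33

18.33


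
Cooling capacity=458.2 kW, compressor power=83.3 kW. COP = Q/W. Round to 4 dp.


COP = 458.2 / 83.3 = 5.5006

5.5006


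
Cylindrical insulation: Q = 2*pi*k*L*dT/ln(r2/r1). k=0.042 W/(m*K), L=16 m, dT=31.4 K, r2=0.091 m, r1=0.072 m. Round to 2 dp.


Q = 2*pi*0.042*16*31.4/ln(0.091/0.072) = 566.11 W

566.11 W


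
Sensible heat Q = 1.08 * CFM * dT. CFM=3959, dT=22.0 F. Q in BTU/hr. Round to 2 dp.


Q = 1.08 * 3959 * 22.0 = 94065.84 BTU/hr

94065.84 BTU/hr


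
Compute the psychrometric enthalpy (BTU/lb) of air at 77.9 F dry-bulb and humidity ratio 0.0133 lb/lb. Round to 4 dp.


h = 0.24*77.9 + 0.0133*(1061+0.444*77.9) = 33.2673 BTU/lb

33.2673 BTU/lb


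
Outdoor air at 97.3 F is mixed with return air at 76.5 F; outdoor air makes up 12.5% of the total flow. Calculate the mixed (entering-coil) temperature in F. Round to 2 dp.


T_mix = 76.5 + (12.5/100)*(97.3-76.5) = 79.10 F

79.10 F


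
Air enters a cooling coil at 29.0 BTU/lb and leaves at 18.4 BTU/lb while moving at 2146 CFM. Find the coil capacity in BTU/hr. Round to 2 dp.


Q = 4.5 * 2146 * (29.0 - 18.4) = 102364.20 BTU/hr

102364.20 BTU/hr


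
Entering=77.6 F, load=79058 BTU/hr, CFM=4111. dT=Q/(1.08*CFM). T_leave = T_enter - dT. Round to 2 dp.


dT = 79058/(1.08*4111) = 17.8063
T_leave = 77.6 - 17.8063 = 59.79 F

59.79 F


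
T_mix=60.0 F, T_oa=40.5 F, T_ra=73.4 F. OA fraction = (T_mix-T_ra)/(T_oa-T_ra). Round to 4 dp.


frac = (60.0 - 73.4) / (40.5 - 73.4) = 0.4073

0.4073


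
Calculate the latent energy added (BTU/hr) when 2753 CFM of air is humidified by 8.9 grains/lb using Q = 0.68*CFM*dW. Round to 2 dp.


Q = 0.68 * 2753 * 8.9 = 16661.16 BTU/hr

16661.16 BTU/hr


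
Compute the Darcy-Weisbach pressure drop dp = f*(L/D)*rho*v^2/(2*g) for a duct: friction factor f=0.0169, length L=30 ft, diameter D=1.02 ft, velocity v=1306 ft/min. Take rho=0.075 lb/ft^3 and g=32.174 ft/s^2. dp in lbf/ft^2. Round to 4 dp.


v_fps = 1306/60 = 21.7667 ft/s
dp = 0.0169*(30/1.02)*0.075*21.7667^2/(2*32.174) = 0.2745 lbf/ft^2

0.2745 lbf/ft^2


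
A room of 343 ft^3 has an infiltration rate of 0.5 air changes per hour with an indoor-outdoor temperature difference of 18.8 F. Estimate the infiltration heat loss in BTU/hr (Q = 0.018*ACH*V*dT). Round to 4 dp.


Q = 0.018 * 0.5 * 343 * 18.8 = 58.0356 BTU/hr

58.0356 BTU/hr


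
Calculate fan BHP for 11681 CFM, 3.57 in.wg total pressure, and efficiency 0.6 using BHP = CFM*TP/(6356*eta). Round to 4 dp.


BHP = 11681 * 3.57 / (6356 * 0.6) = 10.9349 hp

10.9349 hp


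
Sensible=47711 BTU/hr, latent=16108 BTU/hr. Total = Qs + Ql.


Qt = 47711 + 16108 = 63819 BTU/hr

63819 BTU/hr


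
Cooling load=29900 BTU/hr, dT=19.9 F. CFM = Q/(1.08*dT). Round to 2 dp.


CFM = 29900 / (1.08 * 19.9) = 1391.22

1391.22 CFM


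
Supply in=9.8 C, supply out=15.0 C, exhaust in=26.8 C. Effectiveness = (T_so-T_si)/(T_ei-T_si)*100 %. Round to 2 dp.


eff = (15.0-9.8)/(26.8-9.8)*100 = 30.59 %

30.59 %


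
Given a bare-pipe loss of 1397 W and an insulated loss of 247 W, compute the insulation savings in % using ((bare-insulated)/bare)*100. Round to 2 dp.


Savings = ((1397-247)/1397)*100 = 82.32 %

82.32 %


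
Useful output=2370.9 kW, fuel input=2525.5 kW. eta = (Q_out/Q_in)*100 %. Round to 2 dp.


eta = (2370.9/2525.5)*100 = 93.88 %

93.88 %


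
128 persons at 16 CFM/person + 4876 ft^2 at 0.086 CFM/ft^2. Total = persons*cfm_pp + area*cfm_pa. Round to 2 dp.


Total = 128*16 + 4876*0.086 = 2467.34 CFM

2467.34 CFM


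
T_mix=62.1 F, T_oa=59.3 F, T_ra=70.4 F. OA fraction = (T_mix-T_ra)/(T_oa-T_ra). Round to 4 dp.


frac = (62.1 - 70.4) / (59.3 - 70.4) = 0.7477

0.7477


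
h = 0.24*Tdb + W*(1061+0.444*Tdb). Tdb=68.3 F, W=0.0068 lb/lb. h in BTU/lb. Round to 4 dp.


h = 0.24*68.3 + 0.0068*(1061+0.444*68.3) = 23.8130 BTU/lb

23.8130 BTU/lb


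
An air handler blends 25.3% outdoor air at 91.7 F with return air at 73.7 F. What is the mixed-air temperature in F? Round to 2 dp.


T_mix = 73.7 + (25.3/100)*(91.7-73.7) = 78.25 F

78.25 F


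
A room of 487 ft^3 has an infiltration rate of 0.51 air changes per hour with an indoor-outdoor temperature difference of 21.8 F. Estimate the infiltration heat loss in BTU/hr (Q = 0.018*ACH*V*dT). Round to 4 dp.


Q = 0.018 * 0.51 * 487 * 21.8 = 97.4604 BTU/hr

97.4604 BTU/hr


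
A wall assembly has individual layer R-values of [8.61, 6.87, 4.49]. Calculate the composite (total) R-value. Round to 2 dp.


R_total = 8.61 + 6.87 + 4.49 = 19.97

19.97


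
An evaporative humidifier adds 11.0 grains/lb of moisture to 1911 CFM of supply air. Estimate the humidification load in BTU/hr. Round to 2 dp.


Q = 0.68 * 1911 * 11.0 = 14294.28 BTU/hr

14294.28 BTU/hr


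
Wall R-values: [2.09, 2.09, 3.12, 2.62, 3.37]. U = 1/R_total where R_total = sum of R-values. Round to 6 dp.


R_total = 2.09 + 2.09 + 3.12 + 2.62 + 3.37 = 13.29
U = 1/13.29 = 0.075245

0.075245


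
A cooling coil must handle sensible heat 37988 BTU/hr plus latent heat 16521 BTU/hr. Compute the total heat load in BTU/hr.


Qt = 37988 + 16521 = 54509 BTU/hr

54509 BTU/hr


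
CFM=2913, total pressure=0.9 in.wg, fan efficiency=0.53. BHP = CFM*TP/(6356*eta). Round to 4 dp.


BHP = 2913 * 0.9 / (6356 * 0.53) = 0.7783 hp

0.7783 hp


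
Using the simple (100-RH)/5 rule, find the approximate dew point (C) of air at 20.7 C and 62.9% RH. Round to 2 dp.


Td = 20.7 - (100-62.9)/5 = 13.28 C

13.28 C


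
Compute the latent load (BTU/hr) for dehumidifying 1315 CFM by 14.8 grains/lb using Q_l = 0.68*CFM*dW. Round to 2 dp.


Q = 0.68 * 1315 * 14.8 = 13234.16 BTU/hr

13234.16 BTU/hr


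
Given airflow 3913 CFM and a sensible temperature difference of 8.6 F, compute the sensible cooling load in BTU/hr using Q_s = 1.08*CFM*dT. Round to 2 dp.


Q = 1.08 * 3913 * 8.6 = 36343.94 BTU/hr

36343.94 BTU/hr


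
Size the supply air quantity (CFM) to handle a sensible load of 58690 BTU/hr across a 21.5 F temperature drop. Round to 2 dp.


CFM = 58690 / (1.08 * 21.5) = 2527.56

2527.56 CFM


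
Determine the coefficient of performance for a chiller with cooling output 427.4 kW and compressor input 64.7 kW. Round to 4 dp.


COP = 427.4 / 64.7 = 6.6059

6.6059


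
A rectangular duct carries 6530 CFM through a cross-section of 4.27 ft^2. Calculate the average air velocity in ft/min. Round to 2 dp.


V = 6530 / 4.27 = 1529.27 ft/min

1529.27 ft/min


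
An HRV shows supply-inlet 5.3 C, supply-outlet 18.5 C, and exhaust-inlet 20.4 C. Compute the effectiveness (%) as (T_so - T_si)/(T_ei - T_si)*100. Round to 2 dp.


eff = (18.5-5.3)/(20.4-5.3)*100 = 87.42 %

87.42 %


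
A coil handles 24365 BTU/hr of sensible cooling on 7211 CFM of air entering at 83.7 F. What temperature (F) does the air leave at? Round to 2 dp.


dT = 24365/(1.08*7211) = 3.1286
T_leave = 83.7 - 3.1286 = 80.57 F

80.57 F


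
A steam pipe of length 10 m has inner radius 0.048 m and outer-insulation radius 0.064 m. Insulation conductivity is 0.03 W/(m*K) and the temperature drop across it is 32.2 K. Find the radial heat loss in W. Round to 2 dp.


Q = 2*pi*0.03*10*32.2/ln(0.064/0.048) = 210.98 W

210.98 W


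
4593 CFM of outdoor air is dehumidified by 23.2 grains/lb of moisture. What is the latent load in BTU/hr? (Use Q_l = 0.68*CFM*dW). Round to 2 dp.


Q = 0.68 * 4593 * 23.2 = 72459.17 BTU/hr

72459.17 BTU/hr


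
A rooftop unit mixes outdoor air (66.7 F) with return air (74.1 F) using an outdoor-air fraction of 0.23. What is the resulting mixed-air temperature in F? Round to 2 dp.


T_mix = 0.23*66.7 + 0.77*74.1 = 72.40 F

72.40 F


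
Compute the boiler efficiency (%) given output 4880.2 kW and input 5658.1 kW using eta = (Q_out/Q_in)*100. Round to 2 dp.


eta = (4880.2/5658.1)*100 = 86.25 %

86.25 %


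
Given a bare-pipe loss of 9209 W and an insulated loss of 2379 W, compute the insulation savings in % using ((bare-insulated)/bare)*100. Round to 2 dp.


Savings = ((9209-2379)/9209)*100 = 74.17 %

74.17 %
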